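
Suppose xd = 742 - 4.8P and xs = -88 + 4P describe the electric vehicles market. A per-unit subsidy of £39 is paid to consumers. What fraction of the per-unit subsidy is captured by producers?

Producer share = 6/11

Pre-subsidy: 742 - 4.8P = -88 + 4P gives P* = 2075/22, x* = 3182/11.
With the rebate, buyers effectively pay Pb = Ps − 39, where Ps is the price sellers receive.
Demand in terms of Ps becomes xd = 742 − 4.8(Ps − 39) = 929.2 - 4.8Ps. Setting this equal to supply: 929.2 - 4.8Ps = -88 + 4Ps, so Ps = 2543/22.
Buyers pay Pb = 2543/22 − 39 = 1685/22; x' = -88 + 4·(2543/22) = 4118/11.
Buyers' price falls by P* − Pb = 2075/22 − 1685/22 = 195/11; sellers' price rises by Ps − P* = 2543/22 − 2075/22 = 234/11.
So producers capture (234/11)/39 = 6/11 of each unit of subsidy.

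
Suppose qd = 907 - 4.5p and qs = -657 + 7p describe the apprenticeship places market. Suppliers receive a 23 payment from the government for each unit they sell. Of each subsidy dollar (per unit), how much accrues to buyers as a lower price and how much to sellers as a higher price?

Pre-subsidy: 907 - 4.5p = -657 + 7p gives p* = 136, q* = 295.
With the subsidy, sellers receive ps = pb + 23 for each unit, where pb is the price buyers pay.
Supply in terms of pb becomes qs = -657 + 7(pb + 23) = -496 + 7pb. Setting this equal to demand: 907 - 4.5pb = -496 + 7pb, so pb = 122.
Sellers receive ps = 122 + 23 = 145; q' = 907 − 4.5·122 = 358.
Buyers' price falls by p* − pb = 136 − 122 = 14; sellers' price rises by ps − p* = 145 − 136 = 9.

Buyers gain 14 per unit; sellers gain 9 per unit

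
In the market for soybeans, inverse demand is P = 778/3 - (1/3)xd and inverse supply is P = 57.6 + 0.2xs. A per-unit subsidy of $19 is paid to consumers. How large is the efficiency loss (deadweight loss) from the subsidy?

Pre-subsidy: 778/3 - (1/3)x = 57.6 + 0.2x gives x* = 378.25 and P* = 133.25.
With the rebate, buyers effectively pay Pb = Ps − 19, where Ps is the price sellers receive.
On the curves, Pb = 778/3 - (1/3)x and Ps = 57.6 + 0.2x; the wedge Ps − Pb = 19 gives 57.6 + 0.2x − (778/3 - (1/3)x) = 19, so x' = 413.875.
Then Pb = 778/3 − (1/3)·413.875 = 121.375 and Ps = 57.6 + 0.2·413.875 = 140.375.
The subsidy expands output by 413.875 − 378.25 = 35.625 past the efficient level; on those units the gap between marginal cost and willingness to pay runs from 0 up to 19.
DWL = ½ × 19 × 35.625 = 338.4375.

Deadweight loss = $338.4375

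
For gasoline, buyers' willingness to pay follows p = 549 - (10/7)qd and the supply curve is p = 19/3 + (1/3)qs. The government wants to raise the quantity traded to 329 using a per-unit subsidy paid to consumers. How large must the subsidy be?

At q = 329, from the demand curve buyers pay pb = 549 − (10/7)·329 = 79; from the supply curve sellers need ps = 19/3 + (1/3)·329 = 116.
The subsidy must fill the gap: s = ps − pb = 116 − 79 = 37.

Required subsidy s = 37 per unit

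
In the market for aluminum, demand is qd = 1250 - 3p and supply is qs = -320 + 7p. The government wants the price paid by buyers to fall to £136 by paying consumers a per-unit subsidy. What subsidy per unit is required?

Required subsidy s = £30 per unit

At a buyer price of 136, quantity demanded is 1250 − 3·136 = 842.
Sellers supply 842 only when they receive ps with -320 + 7·ps = 842, i.e. ps = 166.
s = ps − pb = 166 − 136 = 30.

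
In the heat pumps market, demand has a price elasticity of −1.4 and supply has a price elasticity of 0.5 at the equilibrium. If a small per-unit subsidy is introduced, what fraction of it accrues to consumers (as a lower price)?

Consumer share = 5/19

For a small subsidy around the equilibrium, the benefit split depends on the relative slopes, which at a point are proportional to the elasticities.
Buyer share = εs/(εs + |εd|) = 0.5/(0.5 + 1.4) = 5/19; seller share = |εd|/(εs + |εd|) = 14/19.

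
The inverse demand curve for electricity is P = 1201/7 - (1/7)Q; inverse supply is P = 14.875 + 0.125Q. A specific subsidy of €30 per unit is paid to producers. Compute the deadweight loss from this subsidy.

Deadweight loss = €1680

Pre-subsidy: 1201/7 - (1/7)Q = 14.875 + 0.125Q gives Q* = 585 and P* = 88.
With the subsidy, sellers receive Ps = Pb + 30 for each unit, where Pb is the price buyers pay.
On the curves, Pb = 1201/7 - (1/7)Q and Ps = 14.875 + 0.125Q; the wedge Ps − Pb = 30 gives 14.875 + 0.125Q − (1201/7 - (1/7)Q) = 30, so Q' = 697.
Then Pb = 1201/7 − (1/7)·697 = 72 and Ps = 14.875 + 0.125·697 = 102.
The subsidy expands output by 697 − 585 = 112 past the efficient level; on those units the gap between marginal cost and willingness to pay runs from 0 up to 30.
DWL = ½ × 30 × 112 = 1680.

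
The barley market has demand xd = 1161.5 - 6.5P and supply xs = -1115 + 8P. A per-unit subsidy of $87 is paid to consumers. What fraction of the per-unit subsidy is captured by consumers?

Pre-subsidy: 1161.5 - 6.5P = -1115 + 8P gives P* = 157, x* = 141.
With the rebate, buyers effectively pay Pb = Ps − 87, where Ps is the price sellers receive.
Demand in terms of Ps becomes xd = 1161.5 − 6.5(Ps − 87) = 1727 - 6.5Ps. Setting this equal to supply: 1727 - 6.5Ps = -1115 + 8Ps, so Ps = 196.
Buyers pay Pb = 196 − 87 = 109; x' = -1115 + 8·196 = 453.
Buyers' price falls by P* − Pb = 157 − 109 = 48; sellers' price rises by Ps − P* = 196 − 157 = 39.
So consumers capture 48/87 = 16/29 of each unit of subsidy.

Consumer share = 16/29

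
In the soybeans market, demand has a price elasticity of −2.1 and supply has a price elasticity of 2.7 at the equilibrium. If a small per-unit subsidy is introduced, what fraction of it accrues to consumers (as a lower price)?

For a small subsidy around the equilibrium, the benefit split depends on the relative slopes, which at a point are proportional to the elasticities.
Buyer share = εs/(εs + |εd|) = 2.7/(2.7 + 2.1) = 0.5625; seller share = |εd|/(εs + |εd|) = 0.4375.

Consumer share = 0.5625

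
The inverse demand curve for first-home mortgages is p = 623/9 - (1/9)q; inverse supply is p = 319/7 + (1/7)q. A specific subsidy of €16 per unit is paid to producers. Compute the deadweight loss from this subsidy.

Pre-subsidy: 623/9 - (1/9)q = 319/7 + (1/7)q gives q* = 93.125 and p* = 58.875.
With the subsidy, sellers receive ps = pb + 16 for each unit, where pb is the price buyers pay.
On the curves, pb = 623/9 - (1/9)q and ps = 319/7 + (1/7)q; the wedge ps − pb = 16 gives 319/7 + (1/7)q − (623/9 - (1/9)q) = 16, so q' = 156.125.
Then pb = 623/9 − (1/9)·156.125 = 51.875 and ps = 319/7 + (1/7)·156.125 = 67.875.
The subsidy expands output by 156.125 − 93.125 = 63 past the efficient level; on those units the gap between marginal cost and willingness to pay runs from 0 up to 16.
DWL = ½ × 16 × 63 = 504.

Deadweight loss = €504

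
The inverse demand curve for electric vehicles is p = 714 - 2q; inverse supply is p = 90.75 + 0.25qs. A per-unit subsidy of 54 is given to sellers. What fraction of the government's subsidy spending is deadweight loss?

Pre-subsidy: 714 - 2q = 90.75 + 0.25q gives q* = 277 and p* = 160.
With the subsidy, sellers receive ps = pb + 54 for each unit, where pb is the price buyers pay.
On the curves, pb = 714 - 2q and ps = 90.75 + 0.25q; the wedge ps − pb = 54 gives 90.75 + 0.25q − (714 - 2q) = 54, so q' = 301.
Then pb = 714 − 2·301 = 112 and ps = 90.75 + 0.25·301 = 166.
ΔCS = ½(277 + 301)(160 − 112) = 13872; ΔPS = ½(277 + 301)(166 − 160) = 1734.
Government spending = 54 × 301 = 16254.
DWL = ½ × 54 × (301 − 277) = 648; fraction = 648 / 16254 = 12/301.

DWL / government spending = 12/301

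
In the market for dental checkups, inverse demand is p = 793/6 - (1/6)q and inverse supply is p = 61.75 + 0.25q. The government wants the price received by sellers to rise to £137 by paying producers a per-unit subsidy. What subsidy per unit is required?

At a seller price of 137, quantity supplied is -247 + 4·137 = 301.
Buyers absorb 301 only when they pay pb = 793/6 − (1/6)·301 = 82.
s = ps − pb = 137 − 82 = 55.

Required subsidy s = £55 per unit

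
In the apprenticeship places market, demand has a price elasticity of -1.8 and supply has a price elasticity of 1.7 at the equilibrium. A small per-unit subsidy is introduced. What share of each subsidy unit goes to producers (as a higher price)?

For a small subsidy around the equilibrium, the benefit split depends on the relative slopes, which at a point are proportional to the elasticities.
Buyer share = εs/(εs + |εd|) = 1.7/(1.7 + 1.8) = 17/35; seller share = |εd|/(εs + |εd|) = 18/35.
So producers capture 18/35 of the subsidy.

Producer share = 18/35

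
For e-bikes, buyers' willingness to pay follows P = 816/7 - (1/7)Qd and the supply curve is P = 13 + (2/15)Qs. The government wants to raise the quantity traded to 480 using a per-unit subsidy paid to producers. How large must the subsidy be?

At Q = 480, from the demand curve buyers pay Pb = 816/7 − (1/7)·480 = 48; from the supply curve sellers need Ps = 13 + (2/15)·480 = 77.
The subsidy must fill the gap: s = Ps − Pb = 77 − 48 = 29.

Required subsidy s = 29 per unit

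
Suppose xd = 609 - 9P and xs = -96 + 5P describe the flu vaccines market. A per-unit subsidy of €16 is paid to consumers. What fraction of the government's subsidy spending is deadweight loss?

Pre-subsidy: 609 - 9P = -96 + 5P gives P* = 705/14, x* = 2181/14.
With the rebate, buyers effectively pay Pb = Ps − 16, where Ps is the price sellers receive.
Demand in terms of Ps becomes xd = 609 − 9(Ps − 16) = 753 - 9Ps. Setting this equal to supply: 753 - 9Ps = -96 + 5Ps, so Ps = 849/14.
Buyers pay Pb = 849/14 − 16 = 625/14; x' = -96 + 5·(849/14) = 2901/14.
ΔCS = ½(2181/14 + 2901/14)(705/14 − 625/14) = 7260/7; ΔPS = ½(2181/14 + 2901/14)(849/14 − 705/14) = 13068/7.
Government spending = 16 × 2901/14 = 23208/7.
DWL = ½ × 16 × (2901/14 − 2181/14) = 2880/7; fraction = (2880/7) / (23208/7) = 120/967.

DWL / government spending = 120/967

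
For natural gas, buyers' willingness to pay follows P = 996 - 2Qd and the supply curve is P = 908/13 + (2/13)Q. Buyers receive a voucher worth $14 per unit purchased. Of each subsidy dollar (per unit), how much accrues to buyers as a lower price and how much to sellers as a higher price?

Pre-subsidy: 996 - 2Q = 908/13 + (2/13)Q gives Q* = 430 and P* = 136.
With the rebate, buyers effectively pay Pb = Ps − 14, where Ps is the price sellers receive.
On the curves, Pb = 996 - 2Q and Ps = 908/13 + (2/13)Q; the wedge Ps − Pb = 14 gives 908/13 + (2/13)Q − (996 - 2Q) = 14, so Q' = 436.5.
Then Pb = 996 − 2·436.5 = 123 and Ps = 908/13 + (2/13)·436.5 = 137.
Buyers' price falls by P* − Pb = 136 − 123 = 13; sellers' price rises by Ps − P* = 137 − 136 = 1.

Buyers gain $13 per unit; sellers gain $1 per unit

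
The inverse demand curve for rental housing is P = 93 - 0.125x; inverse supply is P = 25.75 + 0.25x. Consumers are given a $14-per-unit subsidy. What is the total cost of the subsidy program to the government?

Pre-subsidy: 93 - 0.125x = 25.75 + 0.25x gives x* = 538/3 and P* = 847/12.
With the rebate, buyers effectively pay Pb = Ps − 14, where Ps is the price sellers receive.
On the curves, Pb = 93 - 0.125x and Ps = 25.75 + 0.25x; the wedge Ps − Pb = 14 gives 25.75 + 0.25x − (93 - 0.125x) = 14, so x' = 650/3.
Then Pb = 93 − 0.125·(650/3) = 791/12 and Ps = 25.75 + 0.25·(650/3) = 959/12.
Government outlay = subsidy × quantity = 14 × 650/3 = 9100/3.

Government cost = 9100/3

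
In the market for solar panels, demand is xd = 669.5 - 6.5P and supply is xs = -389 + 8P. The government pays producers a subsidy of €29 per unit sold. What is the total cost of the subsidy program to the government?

Pre-subsidy: 669.5 - 6.5P = -389 + 8P gives P* = 73, x* = 195.
With the subsidy, sellers receive Ps = Pb + 29 for each unit, where Pb is the price buyers pay.
Supply in terms of Pb becomes xs = -389 + 8(Pb + 29) = -157 + 8Pb. Setting this equal to demand: 669.5 - 6.5Pb = -157 + 8Pb, so Pb = 57.
Sellers receive Ps = 57 + 29 = 86; x' = 669.5 − 6.5·57 = 299.
Government outlay = subsidy × quantity = 29 × 299 = 8671.

Government cost = €8671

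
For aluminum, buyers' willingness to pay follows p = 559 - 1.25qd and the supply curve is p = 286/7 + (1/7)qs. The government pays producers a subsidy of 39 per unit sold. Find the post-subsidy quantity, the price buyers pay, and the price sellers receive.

Pre-subsidy: 559 - 1.25q = 286/7 + (1/7)q gives q* = 372 and p* = 94.
With the subsidy, sellers receive ps = pb + 39 for each unit, where pb is the price buyers pay.
On the curves, pb = 559 - 1.25q and ps = 286/7 + (1/7)q; the wedge ps − pb = 39 gives 286/7 + (1/7)q − (559 - 1.25q) = 39, so q' = 400.
Then pb = 559 − 1.25·400 = 59 and ps = 286/7 + (1/7)·400 = 98.

q' = 400; buyers pay 59; sellers receive 98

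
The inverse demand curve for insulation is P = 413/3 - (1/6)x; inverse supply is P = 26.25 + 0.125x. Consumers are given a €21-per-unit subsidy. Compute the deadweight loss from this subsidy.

Deadweight loss = €756

Pre-subsidy: 413/3 - (1/6)x = 26.25 + 0.125x gives x* = 382 and P* = 74.
With the rebate, buyers effectively pay Pb = Ps − 21, where Ps is the price sellers receive.
On the curves, Pb = 413/3 - (1/6)x and Ps = 26.25 + 0.125x; the wedge Ps − Pb = 21 gives 26.25 + 0.125x − (413/3 - (1/6)x) = 21, so x' = 454.
Then Pb = 413/3 − (1/6)·454 = 62 and Ps = 26.25 + 0.125·454 = 83.
The subsidy expands output by 454 − 382 = 72 past the efficient level; on those units the gap between marginal cost and willingness to pay runs from 0 up to 21.
DWL = ½ × 21 × 72 = 756.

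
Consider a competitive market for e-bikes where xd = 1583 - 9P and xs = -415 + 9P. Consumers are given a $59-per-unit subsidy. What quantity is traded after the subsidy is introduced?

x' = 849.5

Pre-subsidy: 1583 - 9P = -415 + 9P gives P* = 111, x* = 584.
With the rebate, buyers effectively pay Pb = Ps − 59, where Ps is the price sellers receive.
Demand in terms of Ps becomes xd = 1583 − 9(Ps − 59) = 2114 - 9Ps. Setting this equal to supply: 2114 - 9Ps = -415 + 9Ps, so Ps = 140.5.
Buyers pay Pb = 140.5 − 59 = 81.5; x' = -415 + 9·140.5 = 849.5.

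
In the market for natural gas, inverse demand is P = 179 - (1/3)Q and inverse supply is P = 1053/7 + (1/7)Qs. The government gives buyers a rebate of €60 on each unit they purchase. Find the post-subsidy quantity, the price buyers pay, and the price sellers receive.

Pre-subsidy: 179 - (1/3)Q = 1053/7 + (1/7)Q gives Q* = 60 and P* = 159.
With the rebate, buyers effectively pay Pb = Ps − 60, where Ps is the price sellers receive.
On the curves, Pb = 179 - (1/3)Q and Ps = 1053/7 + (1/7)Q; the wedge Ps − Pb = 60 gives 1053/7 + (1/7)Q − (179 - (1/3)Q) = 60, so Q' = 186.
Then Pb = 179 − (1/3)·186 = 117 and Ps = 1053/7 + (1/7)·186 = 177.

Q' = 186; buyers pay €117; sellers receive €177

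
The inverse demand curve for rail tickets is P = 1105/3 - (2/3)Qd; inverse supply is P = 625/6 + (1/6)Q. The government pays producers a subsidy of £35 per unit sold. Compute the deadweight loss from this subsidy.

Pre-subsidy: 1105/3 - (2/3)Q = 625/6 + (1/6)Q gives Q* = 317 and P* = 157.
With the subsidy, sellers receive Ps = Pb + 35 for each unit, where Pb is the price buyers pay.
On the curves, Pb = 1105/3 - (2/3)Q and Ps = 625/6 + (1/6)Q; the wedge Ps − Pb = 35 gives 625/6 + (1/6)Q − (1105/3 - (2/3)Q) = 35, so Q' = 359.
Then Pb = 1105/3 − (2/3)·359 = 129 and Ps = 625/6 + (1/6)·359 = 164.
The subsidy expands output by 359 − 317 = 42 past the efficient level; on those units the gap between marginal cost and willingness to pay runs from 0 up to 35.
DWL = ½ × 35 × 42 = 735.

Deadweight loss = £735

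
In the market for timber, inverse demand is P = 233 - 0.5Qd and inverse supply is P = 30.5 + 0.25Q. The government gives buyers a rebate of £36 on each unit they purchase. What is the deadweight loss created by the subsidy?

Deadweight loss = £864

Pre-subsidy: 233 - 0.5Q = 30.5 + 0.25Q gives Q* = 270 and P* = 98.
With the rebate, buyers effectively pay Pb = Ps − 36, where Ps is the price sellers receive.
On the curves, Pb = 233 - 0.5Q and Ps = 30.5 + 0.25Q; the wedge Ps − Pb = 36 gives 30.5 + 0.25Q − (233 - 0.5Q) = 36, so Q' = 318.
Then Pb = 233 − 0.5·318 = 74 and Ps = 30.5 + 0.25·318 = 110.
The subsidy expands output by 318 − 270 = 48 past the efficient level; on those units the gap between marginal cost and willingness to pay runs from 0 up to 36.
DWL = ½ × 36 × 48 = 864.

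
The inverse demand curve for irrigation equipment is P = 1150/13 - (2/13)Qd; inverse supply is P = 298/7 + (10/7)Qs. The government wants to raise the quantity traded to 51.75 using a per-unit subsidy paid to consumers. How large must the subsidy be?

At Q = 51.75, from the demand curve buyers pay Pb = 1150/13 − (2/13)·51.75 = 80.5; from the supply curve sellers need Ps = 298/7 + (10/7)·51.75 = 116.5.
The subsidy must fill the gap: s = Ps − Pb = 116.5 − 80.5 = 36.

Required subsidy s = 36 per unit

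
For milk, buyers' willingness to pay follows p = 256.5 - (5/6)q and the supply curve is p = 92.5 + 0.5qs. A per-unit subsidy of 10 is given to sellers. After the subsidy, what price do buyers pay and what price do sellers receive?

Pre-subsidy: 256.5 - (5/6)q = 92.5 + 0.5q gives q* = 123 and p* = 154.
With the subsidy, sellers receive ps = pb + 10 for each unit, where pb is the price buyers pay.
On the curves, pb = 256.5 - (5/6)q and ps = 92.5 + 0.5q; the wedge ps − pb = 10 gives 92.5 + 0.5q − (256.5 - (5/6)q) = 10, so q' = 130.5.
Then pb = 256.5 − (5/6)·130.5 = 147.75 and ps = 92.5 + 0.5·130.5 = 157.75.

Buyers pay 147.75; sellers receive 157.75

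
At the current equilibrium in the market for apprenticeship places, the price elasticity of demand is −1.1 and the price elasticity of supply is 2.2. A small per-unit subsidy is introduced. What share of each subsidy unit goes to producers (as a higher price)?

Producer share = 1/3

For a small subsidy around the equilibrium, the benefit split depends on the relative slopes, which at a point are proportional to the elasticities.
Buyer share = εs/(εs + |εd|) = 2.2/(2.2 + 1.1) = 2/3; seller share = |εd|/(εs + |εd|) = 1/3.
So producers capture 1/3 of the subsidy.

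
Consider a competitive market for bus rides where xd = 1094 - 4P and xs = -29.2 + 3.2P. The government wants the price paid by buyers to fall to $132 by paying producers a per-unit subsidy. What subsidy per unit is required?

Required subsidy s = $54 per unit

At a buyer price of 132, quantity demanded is 1094 − 4·132 = 566.
Sellers supply 566 only when they receive Ps with -29.2 + 3.2·Ps = 566, i.e. Ps = 186.
s = Ps − Pb = 186 − 132 = 54.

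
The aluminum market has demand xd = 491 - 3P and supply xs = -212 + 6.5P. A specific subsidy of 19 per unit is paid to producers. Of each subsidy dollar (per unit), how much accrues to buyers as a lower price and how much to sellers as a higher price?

Buyers gain 13 per unit; sellers gain 6 per unit

Pre-subsidy: 491 - 3P = -212 + 6.5P gives P* = 74, x* = 269.
With the subsidy, sellers receive Ps = Pb + 19 for each unit, where Pb is the price buyers pay.
Supply in terms of Pb becomes xs = -212 + 6.5(Pb + 19) = -88.5 + 6.5Pb. Setting this equal to demand: 491 - 3Pb = -88.5 + 6.5Pb, so Pb = 61.
Sellers receive Ps = 61 + 19 = 80; x' = 491 − 3·61 = 308.
Buyers' price falls by P* − Pb = 74 − 61 = 13; sellers' price rises by Ps − P* = 80 − 74 = 6.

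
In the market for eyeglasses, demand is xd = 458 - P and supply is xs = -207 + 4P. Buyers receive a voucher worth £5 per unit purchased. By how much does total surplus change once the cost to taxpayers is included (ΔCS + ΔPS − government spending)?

Net change in total surplus = -£10

Pre-subsidy: 458 - P = -207 + 4P gives P* = 133, x* = 325.
With the rebate, buyers effectively pay Pb = Ps − 5, where Ps is the price sellers receive.
Demand in terms of Ps becomes xd = 458 − 1(Ps − 5) = 463 - Ps. Setting this equal to supply: 463 - Ps = -207 + 4Ps, so Ps = 134.
Buyers pay Pb = 134 − 5 = 129; x' = -207 + 4·134 = 329.
ΔCS = ½(325 + 329)(133 − 129) = 1308; ΔPS = ½(325 + 329)(134 − 133) = 327.
Government spending = 5 × 329 = 1645.
Net change = 1308 + 327 − 1645 = -10. The loss equals the DWL triangle ½·5·4.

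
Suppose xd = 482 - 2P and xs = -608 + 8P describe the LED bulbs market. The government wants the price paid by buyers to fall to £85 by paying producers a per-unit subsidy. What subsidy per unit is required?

Required subsidy s = £30 per unit

At a buyer price of 85, quantity demanded is 482 − 2·85 = 312.
Sellers supply 312 only when they receive Ps with -608 + 8·Ps = 312, i.e. Ps = 115.
s = Ps − Pb = 115 − 85 = 30.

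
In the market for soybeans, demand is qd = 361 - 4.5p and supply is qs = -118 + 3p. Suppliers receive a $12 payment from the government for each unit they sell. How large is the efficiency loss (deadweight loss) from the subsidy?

Pre-subsidy: 361 - 4.5p = -118 + 3p gives p* = 958/15, q* = 73.6.
With the subsidy, sellers receive ps = pb + 12 for each unit, where pb is the price buyers pay.
Supply in terms of pb becomes qs = -118 + 3(pb + 12) = -82 + 3pb. Setting this equal to demand: 361 - 4.5pb = -82 + 3pb, so pb = 886/15.
Sellers receive ps = 886/15 + 12 = 1066/15; q' = 361 − 4.5·(886/15) = 95.2.
The subsidy expands output by 95.2 − 73.6 = 21.6 past the efficient level; on those units the gap between marginal cost and willingness to pay runs from 0 up to 12.
DWL = ½ × 12 × 21.6 = 129.6.

Deadweight loss = $129.6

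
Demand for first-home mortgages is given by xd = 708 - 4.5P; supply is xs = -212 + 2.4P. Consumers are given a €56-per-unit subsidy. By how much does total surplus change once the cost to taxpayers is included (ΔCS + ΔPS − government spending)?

Pre-subsidy: 708 - 4.5P = -212 + 2.4P gives P* = 400/3, x* = 108.
With the rebate, buyers effectively pay Pb = Ps − 56, where Ps is the price sellers receive.
Demand in terms of Ps becomes xd = 708 − 4.5(Ps − 56) = 960 - 4.5Ps. Setting this equal to supply: 960 - 4.5Ps = -212 + 2.4Ps, so Ps = 11720/69.
Buyers pay Pb = 11720/69 − 56 = 7856/69; x' = -212 + 2.4·(11720/69) = 4500/23.
ΔCS = ½(108 + 4500/23)(400/3 − 7856/69) = 1564416/529; ΔPS = ½(108 + 4500/23)(11720/69 − 400/3) = 2933280/529.
Government spending = 56 × 4500/23 = 252000/23.
Net change = 1564416/529 + 2933280/529 − 252000/23 = -56448/23. The loss equals the DWL triangle ½·56·2016/23.

Net change in total surplus = -56448/23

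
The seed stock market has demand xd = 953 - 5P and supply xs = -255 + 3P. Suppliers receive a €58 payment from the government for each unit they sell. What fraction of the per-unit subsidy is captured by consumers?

Consumer share = 0.375

Pre-subsidy: 953 - 5P = -255 + 3P gives P* = 151, x* = 198.
With the subsidy, sellers receive Ps = Pb + 58 for each unit, where Pb is the price buyers pay.
Supply in terms of Pb becomes xs = -255 + 3(Pb + 58) = -81 + 3Pb. Setting this equal to demand: 953 - 5Pb = -81 + 3Pb, so Pb = 129.25.
Sellers receive Ps = 129.25 + 58 = 187.25; x' = 953 − 5·129.25 = 306.75.
Buyers' price falls by P* − Pb = 151 − 129.25 = 21.75; sellers' price rises by Ps − P* = 187.25 − 151 = 36.25.
So consumers capture 21.75/58 = 0.375 of each unit of subsidy.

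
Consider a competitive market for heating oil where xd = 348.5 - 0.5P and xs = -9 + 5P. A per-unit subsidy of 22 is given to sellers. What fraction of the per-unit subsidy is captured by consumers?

Pre-subsidy: 348.5 - 0.5P = -9 + 5P gives P* = 65, x* = 316.
With the subsidy, sellers receive Ps = Pb + 22 for each unit, where Pb is the price buyers pay.
Supply in terms of Pb becomes xs = -9 + 5(Pb + 22) = 101 + 5Pb. Setting this equal to demand: 348.5 - 0.5Pb = 101 + 5Pb, so Pb = 45.
Sellers receive Ps = 45 + 22 = 67; x' = 348.5 − 0.5·45 = 326.
Buyers' price falls by P* − Pb = 65 − 45 = 20; sellers' price rises by Ps − P* = 67 − 65 = 2.
So consumers capture 20/22 = 10/11 of each unit of subsidy.

Consumer share = 10/11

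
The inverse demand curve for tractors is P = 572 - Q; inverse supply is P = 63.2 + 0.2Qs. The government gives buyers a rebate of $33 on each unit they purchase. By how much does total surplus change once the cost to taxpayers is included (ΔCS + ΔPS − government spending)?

Pre-subsidy: 572 - Q = 63.2 + 0.2Q gives Q* = 424 and P* = 148.
With the rebate, buyers effectively pay Pb = Ps − 33, where Ps is the price sellers receive.
On the curves, Pb = 572 - Q and Ps = 63.2 + 0.2Q; the wedge Ps − Pb = 33 gives 63.2 + 0.2Q − (572 - Q) = 33, so Q' = 451.5.
Then Pb = 572 − 1·451.5 = 120.5 and Ps = 63.2 + 0.2·451.5 = 153.5.
ΔCS = ½(424 + 451.5)(148 − 120.5) = 12038.125; ΔPS = ½(424 + 451.5)(153.5 − 148) = 2407.625.
Government spending = 33 × 451.5 = 14899.5.
Net change = 12038.125 + 2407.625 − 14899.5 = -453.75. The loss equals the DWL triangle ½·33·27.5.

Net change in total surplus = -$453.75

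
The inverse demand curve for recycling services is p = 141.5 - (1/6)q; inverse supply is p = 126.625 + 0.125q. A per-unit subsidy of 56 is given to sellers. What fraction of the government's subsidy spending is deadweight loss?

DWL / government spending = 32/81

Pre-subsidy: 141.5 - (1/6)q = 126.625 + 0.125q gives q* = 51 and p* = 133.
With the subsidy, sellers receive ps = pb + 56 for each unit, where pb is the price buyers pay.
On the curves, pb = 141.5 - (1/6)q and ps = 126.625 + 0.125q; the wedge ps − pb = 56 gives 126.625 + 0.125q − (141.5 - (1/6)q) = 56, so q' = 243.
Then pb = 141.5 − (1/6)·243 = 101 and ps = 126.625 + 0.125·243 = 157.
ΔCS = ½(51 + 243)(133 − 101) = 4704; ΔPS = ½(51 + 243)(157 − 133) = 3528.
Government spending = 56 × 243 = 13608.
DWL = ½ × 56 × (243 − 51) = 5376; fraction = 5376 / 13608 = 32/81.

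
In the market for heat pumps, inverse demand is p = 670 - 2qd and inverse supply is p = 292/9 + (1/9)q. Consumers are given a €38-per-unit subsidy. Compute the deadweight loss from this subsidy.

Pre-subsidy: 670 - 2q = 292/9 + (1/9)q gives q* = 302 and p* = 66.
With the rebate, buyers effectively pay pb = ps − 38, where ps is the price sellers receive.
On the curves, pb = 670 - 2q and ps = 292/9 + (1/9)q; the wedge ps − pb = 38 gives 292/9 + (1/9)q − (670 - 2q) = 38, so q' = 320.
Then pb = 670 − 2·320 = 30 and ps = 292/9 + (1/9)·320 = 68.
The subsidy expands output by 320 − 302 = 18 past the efficient level; on those units the gap between marginal cost and willingness to pay runs from 0 up to 38.
DWL = ½ × 38 × 18 = 342.

Deadweight loss = €342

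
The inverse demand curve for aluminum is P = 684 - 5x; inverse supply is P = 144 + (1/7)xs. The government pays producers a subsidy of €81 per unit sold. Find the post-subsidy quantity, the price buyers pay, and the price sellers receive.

Pre-subsidy: 684 - 5x = 144 + (1/7)x gives x* = 105 and P* = 159.
With the subsidy, sellers receive Ps = Pb + 81 for each unit, where Pb is the price buyers pay.
On the curves, Pb = 684 - 5x and Ps = 144 + (1/7)x; the wedge Ps − Pb = 81 gives 144 + (1/7)x − (684 - 5x) = 81, so x' = 120.75.
Then Pb = 684 − 5·120.75 = 80.25 and Ps = 144 + (1/7)·120.75 = 161.25.

x' = 120.75; buyers pay €80.25; sellers receive €161.25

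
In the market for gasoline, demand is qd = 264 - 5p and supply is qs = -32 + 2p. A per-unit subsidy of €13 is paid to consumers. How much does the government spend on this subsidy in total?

Pre-subsidy: 264 - 5p = -32 + 2p gives p* = 296/7, q* = 368/7.
With the rebate, buyers effectively pay pb = ps − 13, where ps is the price sellers receive.
Demand in terms of ps becomes qd = 264 − 5(ps − 13) = 329 - 5ps. Setting this equal to supply: 329 - 5ps = -32 + 2ps, so ps = 361/7.
Buyers pay pb = 361/7 − 13 = 270/7; q' = -32 + 2·(361/7) = 498/7.
Government outlay = subsidy × quantity = 13 × 498/7 = 6474/7.

Government cost = 6474/7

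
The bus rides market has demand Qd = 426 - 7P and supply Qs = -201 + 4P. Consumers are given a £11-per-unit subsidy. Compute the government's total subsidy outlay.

Government cost = £605

Pre-subsidy: 426 - 7P = -201 + 4P gives P* = 57, Q* = 27.
With the rebate, buyers effectively pay Pb = Ps − 11, where Ps is the price sellers receive.
Demand in terms of Ps becomes Qd = 426 − 7(Ps − 11) = 503 - 7Ps. Setting this equal to supply: 503 - 7Ps = -201 + 4Ps, so Ps = 64.
Buyers pay Pb = 64 − 11 = 53; Q' = -201 + 4·64 = 55.
Government outlay = subsidy × quantity = 11 × 55 = 605.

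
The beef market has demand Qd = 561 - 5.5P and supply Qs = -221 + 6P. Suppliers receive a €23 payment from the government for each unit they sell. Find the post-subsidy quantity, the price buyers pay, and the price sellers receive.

Pre-subsidy: 561 - 5.5P = -221 + 6P gives P* = 68, Q* = 187.
With the subsidy, sellers receive Ps = Pb + 23 for each unit, where Pb is the price buyers pay.
Supply in terms of Pb becomes Qs = -221 + 6(Pb + 23) = -83 + 6Pb. Setting this equal to demand: 561 - 5.5Pb = -83 + 6Pb, so Pb = 56.
Sellers receive Ps = 56 + 23 = 79; Q' = 561 − 5.5·56 = 253.

Q' = 253; buyers pay €56; sellers receive €79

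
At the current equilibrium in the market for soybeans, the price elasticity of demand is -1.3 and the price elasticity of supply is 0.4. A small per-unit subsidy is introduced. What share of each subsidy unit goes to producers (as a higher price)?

Producer share = 13/17

For a small subsidy around the equilibrium, the benefit split depends on the relative slopes, which at a point are proportional to the elasticities.
Buyer share = εs/(εs + |εd|) = 0.4/(0.4 + 1.3) = 4/17; seller share = |εd|/(εs + |εd|) = 13/17.
So producers capture 13/17 of the subsidy.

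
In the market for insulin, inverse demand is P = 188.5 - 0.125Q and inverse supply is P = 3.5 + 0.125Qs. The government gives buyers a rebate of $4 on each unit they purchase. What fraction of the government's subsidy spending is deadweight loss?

Pre-subsidy: 188.5 - 0.125Q = 3.5 + 0.125Q gives Q* = 740 and P* = 96.
With the rebate, buyers effectively pay Pb = Ps − 4, where Ps is the price sellers receive.
On the curves, Pb = 188.5 - 0.125Q and Ps = 3.5 + 0.125Q; the wedge Ps − Pb = 4 gives 3.5 + 0.125Q − (188.5 - 0.125Q) = 4, so Q' = 756.
Then Pb = 188.5 − 0.125·756 = 94 and Ps = 3.5 + 0.125·756 = 98.
ΔCS = ½(740 + 756)(96 − 94) = 1496; ΔPS = ½(740 + 756)(98 − 96) = 1496.
Government spending = 4 × 756 = 3024.
DWL = ½ × 4 × (756 − 740) = 32; fraction = 32 / 3024 = 2/189.

DWL / government spending = 2/189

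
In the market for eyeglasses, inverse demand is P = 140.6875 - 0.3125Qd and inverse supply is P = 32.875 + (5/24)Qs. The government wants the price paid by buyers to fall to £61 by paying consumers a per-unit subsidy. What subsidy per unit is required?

At a buyer price of 61, quantity demanded is 450.2 − 3.2·61 = 255.
Sellers supply 255 only when they receive Ps = 32.875 + (5/24)·255 = 86.
s = Ps − Pb = 86 − 61 = 25.

Required subsidy s = £25 per unit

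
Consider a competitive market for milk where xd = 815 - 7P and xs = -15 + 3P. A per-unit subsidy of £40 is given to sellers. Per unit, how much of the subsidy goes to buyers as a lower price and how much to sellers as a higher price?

Pre-subsidy: 815 - 7P = -15 + 3P gives P* = 83, x* = 234.
With the subsidy, sellers receive Ps = Pb + 40 for each unit, where Pb is the price buyers pay.
Supply in terms of Pb becomes xs = -15 + 3(Pb + 40) = 105 + 3Pb. Setting this equal to demand: 815 - 7Pb = 105 + 3Pb, so Pb = 71.
Sellers receive Ps = 71 + 40 = 111; x' = 815 − 7·71 = 318.
Buyers' price falls by P* − Pb = 83 − 71 = 12; sellers' price rises by Ps − P* = 111 − 83 = 28.

Buyers gain £12 per unit; sellers gain £28 per unit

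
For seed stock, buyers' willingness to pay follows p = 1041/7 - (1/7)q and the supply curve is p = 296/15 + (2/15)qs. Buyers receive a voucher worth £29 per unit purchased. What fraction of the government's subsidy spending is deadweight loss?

DWL / government spending = 105/1144

Pre-subsidy: 1041/7 - (1/7)q = 296/15 + (2/15)q gives q* = 467 and p* = 82.
With the rebate, buyers effectively pay pb = ps − 29, where ps is the price sellers receive.
On the curves, pb = 1041/7 - (1/7)q and ps = 296/15 + (2/15)q; the wedge ps − pb = 29 gives 296/15 + (2/15)q − (1041/7 - (1/7)q) = 29, so q' = 572.
Then pb = 1041/7 − (1/7)·572 = 67 and ps = 296/15 + (2/15)·572 = 96.
ΔCS = ½(467 + 572)(82 − 67) = 7792.5; ΔPS = ½(467 + 572)(96 − 82) = 7273.
Government spending = 29 × 572 = 16588.
DWL = ½ × 29 × (572 − 467) = 1522.5; fraction = 1522.5 / 16588 = 105/1144.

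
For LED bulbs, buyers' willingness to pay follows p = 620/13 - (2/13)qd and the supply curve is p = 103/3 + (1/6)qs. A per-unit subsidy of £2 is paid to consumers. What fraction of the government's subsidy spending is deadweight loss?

DWL / government spending = 39/599

Pre-subsidy: 620/13 - (2/13)q = 103/3 + (1/6)q gives q* = 41.68 and p* = 41.28.
With the rebate, buyers effectively pay pb = ps − 2, where ps is the price sellers receive.
On the curves, pb = 620/13 - (2/13)q and ps = 103/3 + (1/6)q; the wedge ps − pb = 2 gives 103/3 + (1/6)q − (620/13 - (2/13)q) = 2, so q' = 47.92.
Then pb = 620/13 − (2/13)·47.92 = 40.32 and ps = 103/3 + (1/6)·47.92 = 42.32.
ΔCS = ½(41.68 + 47.92)(41.28 − 40.32) = 43.008; ΔPS = ½(41.68 + 47.92)(42.32 − 41.28) = 46.592.
Government spending = 2 × 47.92 = 95.84.
DWL = ½ × 2 × (47.92 − 41.68) = 6.24; fraction = 6.24 / 95.84 = 39/599.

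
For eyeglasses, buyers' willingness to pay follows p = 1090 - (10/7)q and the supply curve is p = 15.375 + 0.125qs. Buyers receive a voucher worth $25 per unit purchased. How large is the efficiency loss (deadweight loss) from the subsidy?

Pre-subsidy: 1090 - (10/7)q = 15.375 + 0.125q gives q* = 60179/87 and p* = 8860/87.
With the rebate, buyers effectively pay pb = ps − 25, where ps is the price sellers receive.
On the curves, pb = 1090 - (10/7)q and ps = 15.375 + 0.125q; the wedge ps − pb = 25 gives 15.375 + 0.125q − (1090 - (10/7)q) = 25, so q' = 61579/87.
Then pb = 1090 − (10/7)·(61579/87) = 6860/87 and ps = 15.375 + 0.125·(61579/87) = 9035/87.
The subsidy expands output by 61579/87 − 60179/87 = 1400/87 past the efficient level; on those units the gap between marginal cost and willingness to pay runs from 0 up to 25.
DWL = ½ × 25 × 1400/87 = 17500/87.

Deadweight loss = 17500/87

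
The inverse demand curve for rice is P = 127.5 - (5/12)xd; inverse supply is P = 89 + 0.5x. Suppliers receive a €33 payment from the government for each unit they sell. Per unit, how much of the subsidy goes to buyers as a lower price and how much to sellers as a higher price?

Pre-subsidy: 127.5 - (5/12)x = 89 + 0.5x gives x* = 42 and P* = 110.
With the subsidy, sellers receive Ps = Pb + 33 for each unit, where Pb is the price buyers pay.
On the curves, Pb = 127.5 - (5/12)x and Ps = 89 + 0.5x; the wedge Ps − Pb = 33 gives 89 + 0.5x − (127.5 - (5/12)x) = 33, so x' = 78.
Then Pb = 127.5 − (5/12)·78 = 95 and Ps = 89 + 0.5·78 = 128.
Buyers' price falls by P* − Pb = 110 − 95 = 15; sellers' price rises by Ps − P* = 128 − 110 = 18.

Buyers gain €15 per unit; sellers gain €18 per unit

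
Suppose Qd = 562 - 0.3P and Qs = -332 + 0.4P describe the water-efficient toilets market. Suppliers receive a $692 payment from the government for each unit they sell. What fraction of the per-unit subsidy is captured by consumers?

Pre-subsidy: 562 - 0.3P = -332 + 0.4P gives P* = 8940/7, Q* = 1252/7.
With the subsidy, sellers receive Ps = Pb + 692 for each unit, where Pb is the price buyers pay.
Supply in terms of Pb becomes Qs = -332 + 0.4(Pb + 692) = -55.2 + 0.4Pb. Setting this equal to demand: 562 - 0.3Pb = -55.2 + 0.4Pb, so Pb = 6172/7.
Sellers receive Ps = 6172/7 + 692 = 11016/7; Q' = 562 − 0.3·(6172/7) = 10412/35.
Buyers' price falls by P* − Pb = 8940/7 − 6172/7 = 2768/7; sellers' price rises by Ps − P* = 11016/7 − 8940/7 = 2076/7.
So consumers capture (2768/7)/692 = 4/7 of each unit of subsidy.

Consumer share = 4/7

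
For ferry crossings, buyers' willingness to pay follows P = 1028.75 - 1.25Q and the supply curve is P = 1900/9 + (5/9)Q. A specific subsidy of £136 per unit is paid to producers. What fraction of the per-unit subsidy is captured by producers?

Pre-subsidy: 1028.75 - 1.25Q = 1900/9 + (5/9)Q gives Q* = 5887/13 and P* = 6015/13.
With the subsidy, sellers receive Ps = Pb + 136 for each unit, where Pb is the price buyers pay.
On the curves, Pb = 1028.75 - 1.25Q and Ps = 1900/9 + (5/9)Q; the wedge Ps − Pb = 136 gives 1900/9 + (5/9)Q − (1028.75 - 1.25Q) = 136, so Q' = 34331/65.
Then Pb = 1028.75 − 1.25·(34331/65) = 4791/13 and Ps = 1900/9 + (5/9)·(34331/65) = 6559/13.
Buyers' price falls by P* − Pb = 6015/13 − 4791/13 = 1224/13; sellers' price rises by Ps − P* = 6559/13 − 6015/13 = 544/13.
So producers capture (544/13)/136 = 4/13 of each unit of subsidy.

Producer share = 4/13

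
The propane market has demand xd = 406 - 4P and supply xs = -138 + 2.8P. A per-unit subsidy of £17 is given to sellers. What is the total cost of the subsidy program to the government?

Government cost = £1938

Pre-subsidy: 406 - 4P = -138 + 2.8P gives P* = 80, x* = 86.
With the subsidy, sellers receive Ps = Pb + 17 for each unit, where Pb is the price buyers pay.
Supply in terms of Pb becomes xs = -138 + 2.8(Pb + 17) = -90.4 + 2.8Pb. Setting this equal to demand: 406 - 4Pb = -90.4 + 2.8Pb, so Pb = 73.
Sellers receive Ps = 73 + 17 = 90; x' = 406 − 4·73 = 114.
Government outlay = subsidy × quantity = 17 × 114 = 1938.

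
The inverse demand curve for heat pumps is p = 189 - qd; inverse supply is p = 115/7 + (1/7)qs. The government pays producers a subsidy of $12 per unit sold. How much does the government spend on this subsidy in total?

Pre-subsidy: 189 - q = 115/7 + (1/7)q gives q* = 151 and p* = 38.
With the subsidy, sellers receive ps = pb + 12 for each unit, where pb is the price buyers pay.
On the curves, pb = 189 - q and ps = 115/7 + (1/7)q; the wedge ps − pb = 12 gives 115/7 + (1/7)q − (189 - q) = 12, so q' = 161.5.
Then pb = 189 − 1·161.5 = 27.5 and ps = 115/7 + (1/7)·161.5 = 39.5.
Government outlay = subsidy × quantity = 12 × 161.5 = 1938.

Government cost = $1938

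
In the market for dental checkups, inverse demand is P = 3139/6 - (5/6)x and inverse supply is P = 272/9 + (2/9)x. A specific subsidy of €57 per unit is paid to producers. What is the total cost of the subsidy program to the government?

Government cost = €29697

Pre-subsidy: 3139/6 - (5/6)x = 272/9 + (2/9)x gives x* = 467 and P* = 134.
With the subsidy, sellers receive Ps = Pb + 57 for each unit, where Pb is the price buyers pay.
On the curves, Pb = 3139/6 - (5/6)x and Ps = 272/9 + (2/9)x; the wedge Ps − Pb = 57 gives 272/9 + (2/9)x − (3139/6 - (5/6)x) = 57, so x' = 521.
Then Pb = 3139/6 − (5/6)·521 = 89 and Ps = 272/9 + (2/9)·521 = 146.
Government outlay = subsidy × quantity = 57 × 521 = 29697.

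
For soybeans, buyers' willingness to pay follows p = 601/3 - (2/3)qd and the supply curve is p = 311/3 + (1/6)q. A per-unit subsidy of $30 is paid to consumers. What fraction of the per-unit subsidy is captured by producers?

Producer share = 0.2

Pre-subsidy: 601/3 - (2/3)q = 311/3 + (1/6)q gives q* = 116 and p* = 123.
With the rebate, buyers effectively pay pb = ps − 30, where ps is the price sellers receive.
On the curves, pb = 601/3 - (2/3)q and ps = 311/3 + (1/6)q; the wedge ps − pb = 30 gives 311/3 + (1/6)q − (601/3 - (2/3)q) = 30, so q' = 152.
Then pb = 601/3 − (2/3)·152 = 99 and ps = 311/3 + (1/6)·152 = 129.
Buyers' price falls by p* − pb = 123 − 99 = 24; sellers' price rises by ps − p* = 129 − 123 = 6.
So producers capture 6/30 = 0.2 of each unit of subsidy.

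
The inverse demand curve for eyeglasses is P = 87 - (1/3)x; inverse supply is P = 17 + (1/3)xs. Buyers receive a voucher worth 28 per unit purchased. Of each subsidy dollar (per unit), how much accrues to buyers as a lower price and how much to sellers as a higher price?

Pre-subsidy: 87 - (1/3)x = 17 + (1/3)x gives x* = 105 and P* = 52.
With the rebate, buyers effectively pay Pb = Ps − 28, where Ps is the price sellers receive.
On the curves, Pb = 87 - (1/3)x and Ps = 17 + (1/3)x; the wedge Ps − Pb = 28 gives 17 + (1/3)x − (87 - (1/3)x) = 28, so x' = 147.
Then Pb = 87 − (1/3)·147 = 38 and Ps = 17 + (1/3)·147 = 66.
Buyers' price falls by P* − Pb = 52 − 38 = 14; sellers' price rises by Ps − P* = 66 − 52 = 14.

Buyers gain 14 per unit; sellers gain 14 per unit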